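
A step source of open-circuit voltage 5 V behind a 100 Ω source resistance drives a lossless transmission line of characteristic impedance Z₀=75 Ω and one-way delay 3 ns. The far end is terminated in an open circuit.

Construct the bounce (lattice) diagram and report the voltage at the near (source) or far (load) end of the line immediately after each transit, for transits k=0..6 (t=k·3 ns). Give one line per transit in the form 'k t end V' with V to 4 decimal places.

0 0 source 2.1429
1 3 load 4.2857
2 6 source 4.5918
3 9 load 4.8980
4 12 source 4.9417
5 15 load 4.9854
6 18 source 4.9917

Γ_L=1.000000, Γ_S=0.142857; launch V₁=5·75/175=2.142857
k=0 src: V=2.1429
k=1 load: inc=2.142857, refl=2.142857·1.000000=2.1429; V=0.000000+2.142857+2.142857=4.2857
k=2 src: inc=2.142857, refl=2.142857·0.142857=0.3061; V=2.142857+2.142857+0.306122=4.5918
k=3 load: inc=0.306122, refl=0.306122·1.000000=0.3061; V=4.285714+0.306122+0.306122=4.8980
k=4 src: inc=0.306122, refl=0.306122·0.142857=0.0437; V=4.591837+0.306122+0.043732=4.9417
k=5 load: inc=0.043732, refl=0.043732·1.000000=0.0437; V=4.897959+0.043732+0.043732=4.9854
k=6 src: inc=0.043732, refl=0.043732·0.142857=0.0062; V=4.941691+0.043732+0.006247=4.9917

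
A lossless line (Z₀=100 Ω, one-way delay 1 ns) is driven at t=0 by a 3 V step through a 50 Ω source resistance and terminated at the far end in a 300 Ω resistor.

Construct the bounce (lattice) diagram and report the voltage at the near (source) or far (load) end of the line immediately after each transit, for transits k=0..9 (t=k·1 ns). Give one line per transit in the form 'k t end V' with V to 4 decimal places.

Γ_L=0.500000, Γ_S=-0.333333; launch V₁=3·100/150=2.000000
k=0 src: V=2.0000
k=1 load: inc=2.000000, refl=2.000000·0.500000=1.0000; V=0.000000+2.000000+1.000000=3.0000
k=2 src: inc=1.000000, refl=1.000000·-0.333333=-0.3333; V=2.000000+1.000000+-0.333333=2.6667
k=3 load: inc=-0.333333, refl=-0.333333·0.500000=-0.1667; V=3.000000+-0.333333+-0.166667=2.5000
k=4 src: inc=-0.166667, refl=-0.166667·-0.333333=0.0556; V=2.666667+-0.166667+0.055556=2.5556
k=5 load: inc=0.055556, refl=0.055556·0.500000=0.0278; V=2.500000+0.055556+0.027778=2.5833
k=6 src: inc=0.027778, refl=0.027778·-0.333333=-0.0093; V=2.555556+0.027778+-0.009259=2.5741
k=7 load: inc=-0.009259, refl=-0.009259·0.500000=-0.0046; V=2.583333+-0.009259+-0.004630=2.5694
k=8 src: inc=-0.004630, refl=-0.004630·-0.333333=0.0015; V=2.574074+-0.004630+0.001543=2.5710
k=9 load: inc=0.001543, refl=0.001543·0.500000=0.0008; V=2.569444+0.001543+0.000772=2.5718

0 0 source 2.0000
1 1 load 3.0000
2 2 source 2.6667
3 3 load 2.5000
4 4 source 2.5556
5 5 load 2.5833
6 6 source 2.5741
7 7 load 2.5694
8 8 source 2.5710
9 9 load 2.5718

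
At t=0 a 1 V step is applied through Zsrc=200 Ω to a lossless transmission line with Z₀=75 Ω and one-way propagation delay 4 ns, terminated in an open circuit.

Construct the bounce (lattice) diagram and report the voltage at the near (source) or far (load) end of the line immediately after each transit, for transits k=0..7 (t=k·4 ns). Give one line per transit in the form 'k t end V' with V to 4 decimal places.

Γ_L=1.000000, Γ_S=0.454545; launch V₁=1·75/275=0.272727
k=0 src: V=0.2727
k=1 load: inc=0.272727, refl=0.272727·1.000000=0.2727; V=0.000000+0.272727+0.272727=0.5455
k=2 src: inc=0.272727, refl=0.272727·0.454545=0.1240; V=0.272727+0.272727+0.123967=0.6694
k=3 load: inc=0.123967, refl=0.123967·1.000000=0.1240; V=0.545455+0.123967+0.123967=0.7934
k=4 src: inc=0.123967, refl=0.123967·0.454545=0.0563; V=0.669421+0.123967+0.056349=0.8497
k=5 load: inc=0.056349, refl=0.056349·1.000000=0.0563; V=0.793388+0.056349+0.056349=0.9061
k=6 src: inc=0.056349, refl=0.056349·0.454545=0.0256; V=0.849737+0.056349+0.025613=0.9317
k=7 load: inc=0.025613, refl=0.025613·1.000000=0.0256; V=0.906086+0.025613+0.025613=0.9573

0 0 source 0.2727
1 4 load 0.5455
2 8 source 0.6694
3 12 load 0.7934
4 16 source 0.8497
5 20 load 0.9061
6 24 source 0.9317
7 28 load 0.9573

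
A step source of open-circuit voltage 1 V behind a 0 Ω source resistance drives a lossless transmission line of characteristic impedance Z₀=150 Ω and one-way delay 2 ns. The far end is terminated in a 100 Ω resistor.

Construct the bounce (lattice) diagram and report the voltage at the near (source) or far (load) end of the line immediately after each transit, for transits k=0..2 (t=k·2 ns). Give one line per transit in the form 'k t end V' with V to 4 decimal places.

0 0 source 1.0000
1 2 load 0.8000
2 4 source 1.0000

Γ_L=-0.200000, Γ_S=-1.000000; launch V₁=1·150/150=1.000000
k=0 src: V=1.0000
k=1 load: inc=1.000000, refl=1.000000·-0.200000=-0.2000; V=0.000000+1.000000+-0.200000=0.8000
k=2 src: inc=-0.200000, refl=-0.200000·-1.000000=0.2000; V=1.000000+-0.200000+0.200000=1.0000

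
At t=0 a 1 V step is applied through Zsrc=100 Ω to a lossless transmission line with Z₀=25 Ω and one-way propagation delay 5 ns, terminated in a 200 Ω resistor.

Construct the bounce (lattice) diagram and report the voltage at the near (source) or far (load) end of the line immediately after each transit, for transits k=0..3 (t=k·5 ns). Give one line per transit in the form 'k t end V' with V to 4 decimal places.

0 0 source 0.2000
1 5 load 0.3556
2 10 source 0.4489
3 15 load 0.5215

Γ_L=0.777778, Γ_S=0.600000; launch V₁=1·25/125=0.200000
k=0 src: V=0.2000
k=1 load: inc=0.200000, refl=0.200000·0.777778=0.1556; V=0.000000+0.200000+0.155556=0.3556
k=2 src: inc=0.155556, refl=0.155556·0.600000=0.0933; V=0.200000+0.155556+0.093333=0.4489
k=3 load: inc=0.093333, refl=0.093333·0.777778=0.0726; V=0.355556+0.093333+0.072593=0.5215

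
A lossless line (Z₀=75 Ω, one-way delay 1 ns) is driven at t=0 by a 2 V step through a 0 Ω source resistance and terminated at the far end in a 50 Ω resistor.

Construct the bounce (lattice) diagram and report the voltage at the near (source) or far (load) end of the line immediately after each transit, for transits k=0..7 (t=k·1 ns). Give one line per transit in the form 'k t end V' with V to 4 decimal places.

Γ_L=-0.200000, Γ_S=-1.000000; launch V₁=2·75/75=2.000000
k=0 src: V=2.0000
k=1 load: inc=2.000000, refl=2.000000·-0.200000=-0.4000; V=0.000000+2.000000+-0.400000=1.6000
k=2 src: inc=-0.400000, refl=-0.400000·-1.000000=0.4000; V=2.000000+-0.400000+0.400000=2.0000
k=3 load: inc=0.400000, refl=0.400000·-0.200000=-0.0800; V=1.600000+0.400000+-0.080000=1.9200
k=4 src: inc=-0.080000, refl=-0.080000·-1.000000=0.0800; V=2.000000+-0.080000+0.080000=2.0000
k=5 load: inc=0.080000, refl=0.080000·-0.200000=-0.0160; V=1.920000+0.080000+-0.016000=1.9840
k=6 src: inc=-0.016000, refl=-0.016000·-1.000000=0.0160; V=2.000000+-0.016000+0.016000=2.0000
k=7 load: inc=0.016000, refl=0.016000·-0.200000=-0.0032; V=1.984000+0.016000+-0.003200=1.9968

0 0 source 2.0000
1 1 load 1.6000
2 2 source 2.0000
3 3 load 1.9200
4 4 source 2.0000
5 5 load 1.9840
6 6 source 2.0000
7 7 load 1.9968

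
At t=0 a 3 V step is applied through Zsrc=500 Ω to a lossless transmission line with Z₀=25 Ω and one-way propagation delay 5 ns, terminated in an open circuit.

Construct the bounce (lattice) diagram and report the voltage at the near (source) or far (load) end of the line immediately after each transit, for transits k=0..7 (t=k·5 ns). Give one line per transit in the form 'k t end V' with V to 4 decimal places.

0 0 source 0.1429
1 5 load 0.2857
2 10 source 0.4150
3 15 load 0.5442
4 20 source 0.6612
5 25 load 0.7781
6 30 source 0.8839
7 35 load 0.9897

Γ_L=1.000000, Γ_S=0.904762; launch V₁=3·25/525=0.142857
k=0 src: V=0.1429
k=1 load: inc=0.142857, refl=0.142857·1.000000=0.1429; V=0.000000+0.142857+0.142857=0.2857
k=2 src: inc=0.142857, refl=0.142857·0.904762=0.1293; V=0.142857+0.142857+0.129252=0.4150
k=3 load: inc=0.129252, refl=0.129252·1.000000=0.1293; V=0.285714+0.129252+0.129252=0.5442
k=4 src: inc=0.129252, refl=0.129252·0.904762=0.1169; V=0.414966+0.129252+0.116942=0.6612
k=5 load: inc=0.116942, refl=0.116942·1.000000=0.1169; V=0.544218+0.116942+0.116942=0.7781
k=6 src: inc=0.116942, refl=0.116942·0.904762=0.1058; V=0.661160+0.116942+0.105805=0.8839
k=7 load: inc=0.105805, refl=0.105805·1.000000=0.1058; V=0.778102+0.105805+0.105805=0.9897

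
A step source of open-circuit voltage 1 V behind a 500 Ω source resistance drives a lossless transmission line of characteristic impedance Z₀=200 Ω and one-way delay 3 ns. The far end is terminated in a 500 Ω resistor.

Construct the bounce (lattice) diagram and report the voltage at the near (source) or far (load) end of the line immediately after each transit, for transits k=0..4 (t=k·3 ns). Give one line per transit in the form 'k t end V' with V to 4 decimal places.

0 0 source 0.2857
1 3 load 0.4082
2 6 source 0.4606
3 9 load 0.4831
4 12 source 0.4928

Γ_L=0.428571, Γ_S=0.428571; launch V₁=1·200/700=0.285714
k=0 src: V=0.2857
k=1 load: inc=0.285714, refl=0.285714·0.428571=0.1224; V=0.000000+0.285714+0.122449=0.4082
k=2 src: inc=0.122449, refl=0.122449·0.428571=0.0525; V=0.285714+0.122449+0.052478=0.4606
k=3 load: inc=0.052478, refl=0.052478·0.428571=0.0225; V=0.408163+0.052478+0.022491=0.4831
k=4 src: inc=0.022491, refl=0.022491·0.428571=0.0096; V=0.460641+0.022491+0.009639=0.4928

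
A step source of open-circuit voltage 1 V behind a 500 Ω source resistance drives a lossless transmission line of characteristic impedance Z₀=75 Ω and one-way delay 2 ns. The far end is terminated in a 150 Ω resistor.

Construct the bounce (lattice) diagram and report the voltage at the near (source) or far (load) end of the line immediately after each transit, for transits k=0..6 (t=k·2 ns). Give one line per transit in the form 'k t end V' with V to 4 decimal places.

Γ_L=0.333333, Γ_S=0.739130; launch V₁=1·75/575=0.130435
k=0 src: V=0.1304
k=1 load: inc=0.130435, refl=0.130435·0.333333=0.0435; V=0.000000+0.130435+0.043478=0.1739
k=2 src: inc=0.043478, refl=0.043478·0.739130=0.0321; V=0.130435+0.043478+0.032136=0.2060
k=3 load: inc=0.032136, refl=0.032136·0.333333=0.0107; V=0.173913+0.032136+0.010712=0.2168
k=4 src: inc=0.010712, refl=0.010712·0.739130=0.0079; V=0.206049+0.010712+0.007918=0.2247
k=5 load: inc=0.007918, refl=0.007918·0.333333=0.0026; V=0.216761+0.007918+0.002639=0.2273
k=6 src: inc=0.002639, refl=0.002639·0.739130=0.0020; V=0.224679+0.002639+0.001951=0.2293

0 0 source 0.1304
1 2 load 0.1739
2 4 source 0.2060
3 6 load 0.2168
4 8 source 0.2247
5 10 load 0.2273
6 12 source 0.2293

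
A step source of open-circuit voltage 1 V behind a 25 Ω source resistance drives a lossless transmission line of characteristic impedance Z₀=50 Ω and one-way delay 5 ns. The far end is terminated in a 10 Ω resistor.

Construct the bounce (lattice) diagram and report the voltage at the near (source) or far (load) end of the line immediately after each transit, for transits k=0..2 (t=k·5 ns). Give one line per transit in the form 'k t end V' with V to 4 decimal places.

Γ_L=-0.666667, Γ_S=-0.333333; launch V₁=1·50/75=0.666667
k=0 src: V=0.6667
k=1 load: inc=0.666667, refl=0.666667·-0.666667=-0.4444; V=0.000000+0.666667+-0.444444=0.2222
k=2 src: inc=-0.444444, refl=-0.444444·-0.333333=0.1481; V=0.666667+-0.444444+0.148148=0.3704

0 0 source 0.6667
1 5 load 0.2222
2 10 source 0.3704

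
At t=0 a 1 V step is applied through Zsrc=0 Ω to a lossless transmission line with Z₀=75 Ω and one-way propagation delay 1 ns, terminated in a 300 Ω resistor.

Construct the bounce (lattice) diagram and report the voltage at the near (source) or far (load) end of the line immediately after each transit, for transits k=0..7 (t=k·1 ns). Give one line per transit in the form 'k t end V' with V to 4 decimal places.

Γ_L=0.600000, Γ_S=-1.000000; launch V₁=1·75/75=1.000000
k=0 src: V=1.0000
k=1 load: inc=1.000000, refl=1.000000·0.600000=0.6000; V=0.000000+1.000000+0.600000=1.6000
k=2 src: inc=0.600000, refl=0.600000·-1.000000=-0.6000; V=1.000000+0.600000+-0.600000=1.0000
k=3 load: inc=-0.600000, refl=-0.600000·0.600000=-0.3600; V=1.600000+-0.600000+-0.360000=0.6400
k=4 src: inc=-0.360000, refl=-0.360000·-1.000000=0.3600; V=1.000000+-0.360000+0.360000=1.0000
k=5 load: inc=0.360000, refl=0.360000·0.600000=0.2160; V=0.640000+0.360000+0.216000=1.2160
k=6 src: inc=0.216000, refl=0.216000·-1.000000=-0.2160; V=1.000000+0.216000+-0.216000=1.0000
k=7 load: inc=-0.216000, refl=-0.216000·0.600000=-0.1296; V=1.216000+-0.216000+-0.129600=0.8704

0 0 source 1.0000
1 1 load 1.6000
2 2 source 1.0000
3 3 load 0.6400
4 4 source 1.0000
5 5 load 1.2160
6 6 source 1.0000
7 7 load 0.8704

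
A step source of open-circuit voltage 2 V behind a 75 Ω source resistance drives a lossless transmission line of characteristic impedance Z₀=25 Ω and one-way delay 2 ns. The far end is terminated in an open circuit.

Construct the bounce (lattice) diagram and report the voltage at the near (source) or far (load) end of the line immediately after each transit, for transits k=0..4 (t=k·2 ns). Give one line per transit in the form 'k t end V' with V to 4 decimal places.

Γ_L=1.000000, Γ_S=0.500000; launch V₁=2·25/100=0.500000
k=0 src: V=0.5000
k=1 load: inc=0.500000, refl=0.500000·1.000000=0.5000; V=0.000000+0.500000+0.500000=1.0000
k=2 src: inc=0.500000, refl=0.500000·0.500000=0.2500; V=0.500000+0.500000+0.250000=1.2500
k=3 load: inc=0.250000, refl=0.250000·1.000000=0.2500; V=1.000000+0.250000+0.250000=1.5000
k=4 src: inc=0.250000, refl=0.250000·0.500000=0.1250; V=1.250000+0.250000+0.125000=1.6250

0 0 source 0.5000
1 2 load 1.0000
2 4 source 1.2500
3 6 load 1.5000
4 8 source 1.6250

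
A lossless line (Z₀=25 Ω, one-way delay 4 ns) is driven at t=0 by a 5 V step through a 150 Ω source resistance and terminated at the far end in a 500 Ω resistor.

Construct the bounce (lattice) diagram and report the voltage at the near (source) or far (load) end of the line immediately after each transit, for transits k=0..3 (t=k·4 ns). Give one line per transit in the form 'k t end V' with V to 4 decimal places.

Γ_L=0.904762, Γ_S=0.714286; launch V₁=5·25/175=0.714286
k=0 src: V=0.7143
k=1 load: inc=0.714286, refl=0.714286·0.904762=0.6463; V=0.000000+0.714286+0.646259=1.3605
k=2 src: inc=0.646259, refl=0.646259·0.714286=0.4616; V=0.714286+0.646259+0.461613=1.8222
k=3 load: inc=0.461613, refl=0.461613·0.904762=0.4177; V=1.360544+0.461613+0.417650=2.2398

0 0 source 0.7143
1 4 load 1.3605
2 8 source 1.8222
3 12 load 2.2398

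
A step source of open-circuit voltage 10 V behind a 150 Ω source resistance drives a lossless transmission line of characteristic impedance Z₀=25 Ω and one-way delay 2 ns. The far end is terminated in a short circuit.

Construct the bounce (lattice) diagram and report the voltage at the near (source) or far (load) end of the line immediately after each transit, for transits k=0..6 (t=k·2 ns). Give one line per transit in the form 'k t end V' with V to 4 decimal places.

0 0 source 1.4286
1 2 load 0.0000
2 4 source -1.0204
3 6 load 0.0000
4 8 source 0.7289
5 10 load 0.0000
6 12 source -0.5206

Γ_L=-1.000000, Γ_S=0.714286; launch V₁=10·25/175=1.428571
k=0 src: V=1.4286
k=1 load: inc=1.428571, refl=1.428571·-1.000000=-1.4286; V=0.000000+1.428571+-1.428571=0.0000
k=2 src: inc=-1.428571, refl=-1.428571·0.714286=-1.0204; V=1.428571+-1.428571+-1.020408=-1.0204
k=3 load: inc=-1.020408, refl=-1.020408·-1.000000=1.0204; V=0.000000+-1.020408+1.020408=0.0000
k=4 src: inc=1.020408, refl=1.020408·0.714286=0.7289; V=-1.020408+1.020408+0.728863=0.7289
k=5 load: inc=0.728863, refl=0.728863·-1.000000=-0.7289; V=0.000000+0.728863+-0.728863=0.0000
k=6 src: inc=-0.728863, refl=-0.728863·0.714286=-0.5206; V=0.728863+-0.728863+-0.520616=-0.5206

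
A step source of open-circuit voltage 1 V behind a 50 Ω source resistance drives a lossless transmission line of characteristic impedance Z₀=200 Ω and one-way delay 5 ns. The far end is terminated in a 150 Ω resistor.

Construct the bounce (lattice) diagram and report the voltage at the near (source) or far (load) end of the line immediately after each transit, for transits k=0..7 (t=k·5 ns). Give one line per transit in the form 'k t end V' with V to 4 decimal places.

Γ_L=-0.142857, Γ_S=-0.600000; launch V₁=1·200/250=0.800000
k=0 src: V=0.8000
k=1 load: inc=0.800000, refl=0.800000·-0.142857=-0.1143; V=0.000000+0.800000+-0.114286=0.6857
k=2 src: inc=-0.114286, refl=-0.114286·-0.600000=0.0686; V=0.800000+-0.114286+0.068571=0.7543
k=3 load: inc=0.068571, refl=0.068571·-0.142857=-0.0098; V=0.685714+0.068571+-0.009796=0.7445
k=4 src: inc=-0.009796, refl=-0.009796·-0.600000=0.0059; V=0.754286+-0.009796+0.005878=0.7504
k=5 load: inc=0.005878, refl=0.005878·-0.142857=-0.0008; V=0.744490+0.005878+-0.000840=0.7495
k=6 src: inc=-0.000840, refl=-0.000840·-0.600000=0.0005; V=0.750367+-0.000840+0.000504=0.7500
k=7 load: inc=0.000504, refl=0.000504·-0.142857=-0.0001; V=0.749528+0.000504+-0.000072=0.7500

0 0 source 0.8000
1 5 load 0.6857
2 10 source 0.7543
3 15 load 0.7445
4 20 source 0.7504
5 25 load 0.7495
6 30 source 0.7500
7 35 load 0.7500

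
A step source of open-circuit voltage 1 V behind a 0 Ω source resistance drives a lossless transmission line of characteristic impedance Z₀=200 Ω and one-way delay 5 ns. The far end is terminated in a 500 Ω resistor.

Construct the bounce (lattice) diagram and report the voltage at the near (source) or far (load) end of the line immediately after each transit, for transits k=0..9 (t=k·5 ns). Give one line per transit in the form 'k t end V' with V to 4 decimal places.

Γ_L=0.428571, Γ_S=-1.000000; launch V₁=1·200/200=1.000000
k=0 src: V=1.0000
k=1 load: inc=1.000000, refl=1.000000·0.428571=0.4286; V=0.000000+1.000000+0.428571=1.4286
k=2 src: inc=0.428571, refl=0.428571·-1.000000=-0.4286; V=1.000000+0.428571+-0.428571=1.0000
k=3 load: inc=-0.428571, refl=-0.428571·0.428571=-0.1837; V=1.428571+-0.428571+-0.183673=0.8163
k=4 src: inc=-0.183673, refl=-0.183673·-1.000000=0.1837; V=1.000000+-0.183673+0.183673=1.0000
k=5 load: inc=0.183673, refl=0.183673·0.428571=0.0787; V=0.816327+0.183673+0.078717=1.0787
k=6 src: inc=0.078717, refl=0.078717·-1.000000=-0.0787; V=1.000000+0.078717+-0.078717=1.0000
k=7 load: inc=-0.078717, refl=-0.078717·0.428571=-0.0337; V=1.078717+-0.078717+-0.033736=0.9663
k=8 src: inc=-0.033736, refl=-0.033736·-1.000000=0.0337; V=1.000000+-0.033736+0.033736=1.0000
k=9 load: inc=0.033736, refl=0.033736·0.428571=0.0145; V=0.966264+0.033736+0.014458=1.0145

0 0 source 1.0000
1 5 load 1.4286
2 10 source 1.0000
3 15 load 0.8163
4 20 source 1.0000
5 25 load 1.0787
6 30 source 1.0000
7 35 load 0.9663
8 40 source 1.0000
9 45 load 1.0145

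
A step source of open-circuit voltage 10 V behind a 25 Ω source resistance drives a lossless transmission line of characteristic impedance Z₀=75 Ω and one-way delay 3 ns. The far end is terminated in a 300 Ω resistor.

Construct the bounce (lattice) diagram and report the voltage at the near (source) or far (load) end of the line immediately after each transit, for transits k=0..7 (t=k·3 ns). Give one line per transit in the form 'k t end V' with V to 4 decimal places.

0 0 source 7.5000
1 3 load 12.0000
2 6 source 9.7500
3 9 load 8.4000
4 12 source 9.0750
5 15 load 9.4800
6 18 source 9.2775
7 21 load 9.1560

Γ_L=0.600000, Γ_S=-0.500000; launch V₁=10·75/100=7.500000
k=0 src: V=7.5000
k=1 load: inc=7.500000, refl=7.500000·0.600000=4.5000; V=0.000000+7.500000+4.500000=12.0000
k=2 src: inc=4.500000, refl=4.500000·-0.500000=-2.2500; V=7.500000+4.500000+-2.250000=9.7500
k=3 load: inc=-2.250000, refl=-2.250000·0.600000=-1.3500; V=12.000000+-2.250000+-1.350000=8.4000
k=4 src: inc=-1.350000, refl=-1.350000·-0.500000=0.6750; V=9.750000+-1.350000+0.675000=9.0750
k=5 load: inc=0.675000, refl=0.675000·0.600000=0.4050; V=8.400000+0.675000+0.405000=9.4800
k=6 src: inc=0.405000, refl=0.405000·-0.500000=-0.2025; V=9.075000+0.405000+-0.202500=9.2775
k=7 load: inc=-0.202500, refl=-0.202500·0.600000=-0.1215; V=9.480000+-0.202500+-0.121500=9.1560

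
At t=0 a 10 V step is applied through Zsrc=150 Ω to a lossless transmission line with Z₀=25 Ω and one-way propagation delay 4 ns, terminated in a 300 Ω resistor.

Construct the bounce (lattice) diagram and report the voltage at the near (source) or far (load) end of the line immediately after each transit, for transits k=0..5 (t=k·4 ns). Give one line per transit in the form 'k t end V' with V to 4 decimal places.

Γ_L=0.846154, Γ_S=0.714286; launch V₁=10·25/175=1.428571
k=0 src: V=1.4286
k=1 load: inc=1.428571, refl=1.428571·0.846154=1.2088; V=0.000000+1.428571+1.208791=2.6374
k=2 src: inc=1.208791, refl=1.208791·0.714286=0.8634; V=1.428571+1.208791+0.863422=3.5008
k=3 load: inc=0.863422, refl=0.863422·0.846154=0.7306; V=2.637363+0.863422+0.730588=4.2314
k=4 src: inc=0.730588, refl=0.730588·0.714286=0.5218; V=3.500785+0.730588+0.521849=4.7532
k=5 load: inc=0.521849, refl=0.521849·0.846154=0.4416; V=4.231373+0.521849+0.441564=5.1948

0 0 source 1.4286
1 4 load 2.6374
2 8 source 3.5008
3 12 load 4.2314
4 16 source 4.7532
5 20 load 5.1948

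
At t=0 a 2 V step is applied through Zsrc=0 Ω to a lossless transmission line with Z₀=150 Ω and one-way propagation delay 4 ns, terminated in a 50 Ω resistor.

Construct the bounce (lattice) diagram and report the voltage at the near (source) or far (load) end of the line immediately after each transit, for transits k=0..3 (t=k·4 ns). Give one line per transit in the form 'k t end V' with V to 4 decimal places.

Γ_L=-0.500000, Γ_S=-1.000000; launch V₁=2·150/150=2.000000
k=0 src: V=2.0000
k=1 load: inc=2.000000, refl=2.000000·-0.500000=-1.0000; V=0.000000+2.000000+-1.000000=1.0000
k=2 src: inc=-1.000000, refl=-1.000000·-1.000000=1.0000; V=2.000000+-1.000000+1.000000=2.0000
k=3 load: inc=1.000000, refl=1.000000·-0.500000=-0.5000; V=1.000000+1.000000+-0.500000=1.5000

0 0 source 2.0000
1 4 load 1.0000
2 8 source 2.0000
3 12 load 1.5000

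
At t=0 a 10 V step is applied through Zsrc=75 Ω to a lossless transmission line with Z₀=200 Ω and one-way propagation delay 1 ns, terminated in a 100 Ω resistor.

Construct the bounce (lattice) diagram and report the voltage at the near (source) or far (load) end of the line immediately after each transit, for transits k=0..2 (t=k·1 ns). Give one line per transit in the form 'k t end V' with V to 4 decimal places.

0 0 source 7.2727
1 1 load 4.8485
2 2 source 5.9504

Γ_L=-0.333333, Γ_S=-0.454545; launch V₁=10·200/275=7.272727
k=0 src: V=7.2727
k=1 load: inc=7.272727, refl=7.272727·-0.333333=-2.4242; V=0.000000+7.272727+-2.424242=4.8485
k=2 src: inc=-2.424242, refl=-2.424242·-0.454545=1.1019; V=7.272727+-2.424242+1.101928=5.9504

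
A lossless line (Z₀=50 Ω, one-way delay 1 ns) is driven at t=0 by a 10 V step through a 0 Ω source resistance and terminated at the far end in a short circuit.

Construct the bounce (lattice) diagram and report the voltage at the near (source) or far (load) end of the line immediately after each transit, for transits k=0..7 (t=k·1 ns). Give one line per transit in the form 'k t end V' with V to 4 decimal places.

Γ_L=-1.000000, Γ_S=-1.000000; launch V₁=10·50/50=10.000000
k=0 src: V=10.0000
k=1 load: inc=10.000000, refl=10.000000·-1.000000=-10.0000; V=0.000000+10.000000+-10.000000=0.0000
k=2 src: inc=-10.000000, refl=-10.000000·-1.000000=10.0000; V=10.000000+-10.000000+10.000000=10.0000
k=3 load: inc=10.000000, refl=10.000000·-1.000000=-10.0000; V=0.000000+10.000000+-10.000000=0.0000
k=4 src: inc=-10.000000, refl=-10.000000·-1.000000=10.0000; V=10.000000+-10.000000+10.000000=10.0000
k=5 load: inc=10.000000, refl=10.000000·-1.000000=-10.0000; V=0.000000+10.000000+-10.000000=0.0000
k=6 src: inc=-10.000000, refl=-10.000000·-1.000000=10.0000; V=10.000000+-10.000000+10.000000=10.0000
k=7 load: inc=10.000000, refl=10.000000·-1.000000=-10.0000; V=0.000000+10.000000+-10.000000=0.0000

0 0 source 10.0000
1 1 load 0.0000
2 2 source 10.0000
3 3 load 0.0000
4 4 source 10.0000
5 5 load 0.0000
6 6 source 10.0000
7 7 load 0.0000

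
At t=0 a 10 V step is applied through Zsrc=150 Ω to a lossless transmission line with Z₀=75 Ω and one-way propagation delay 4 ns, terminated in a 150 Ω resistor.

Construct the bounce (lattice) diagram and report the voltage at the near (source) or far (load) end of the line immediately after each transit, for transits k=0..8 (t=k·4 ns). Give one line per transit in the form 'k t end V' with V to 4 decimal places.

0 0 source 3.3333
1 4 load 4.4444
2 8 source 4.8148
3 12 load 4.9383
4 16 source 4.9794
5 20 load 4.9931
6 24 source 4.9977
7 28 load 4.9992
8 32 source 4.9997

Γ_L=0.333333, Γ_S=0.333333; launch V₁=10·75/225=3.333333
k=0 src: V=3.3333
k=1 load: inc=3.333333, refl=3.333333·0.333333=1.1111; V=0.000000+3.333333+1.111111=4.4444
k=2 src: inc=1.111111, refl=1.111111·0.333333=0.3704; V=3.333333+1.111111+0.370370=4.8148
k=3 load: inc=0.370370, refl=0.370370·0.333333=0.1235; V=4.444444+0.370370+0.123457=4.9383
k=4 src: inc=0.123457, refl=0.123457·0.333333=0.0412; V=4.814815+0.123457+0.041152=4.9794
k=5 load: inc=0.041152, refl=0.041152·0.333333=0.0137; V=4.938272+0.041152+0.013717=4.9931
k=6 src: inc=0.013717, refl=0.013717·0.333333=0.0046; V=4.979424+0.013717+0.004572=4.9977
k=7 load: inc=0.004572, refl=0.004572·0.333333=0.0015; V=4.993141+0.004572+0.001524=4.9992
k=8 src: inc=0.001524, refl=0.001524·0.333333=0.0005; V=4.997714+0.001524+0.000508=4.9997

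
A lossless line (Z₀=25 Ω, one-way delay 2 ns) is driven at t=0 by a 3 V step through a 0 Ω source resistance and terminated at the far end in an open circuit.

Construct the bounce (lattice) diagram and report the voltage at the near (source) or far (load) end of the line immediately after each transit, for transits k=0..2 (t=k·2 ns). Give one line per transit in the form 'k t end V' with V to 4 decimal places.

0 0 source 3.0000
1 2 load 6.0000
2 4 source 3.0000

Γ_L=1.000000, Γ_S=-1.000000; launch V₁=3·25/25=3.000000
k=0 src: V=3.0000
k=1 load: inc=3.000000, refl=3.000000·1.000000=3.0000; V=0.000000+3.000000+3.000000=6.0000
k=2 src: inc=3.000000, refl=3.000000·-1.000000=-3.0000; V=3.000000+3.000000+-3.000000=3.0000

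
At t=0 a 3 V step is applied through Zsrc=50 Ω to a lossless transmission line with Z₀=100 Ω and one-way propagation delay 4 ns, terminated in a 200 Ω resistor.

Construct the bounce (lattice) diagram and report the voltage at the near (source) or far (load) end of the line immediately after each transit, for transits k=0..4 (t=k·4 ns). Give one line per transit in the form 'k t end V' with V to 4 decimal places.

0 0 source 2.0000
1 4 load 2.6667
2 8 source 2.4444
3 12 load 2.3704
4 16 source 2.3951

Γ_L=0.333333, Γ_S=-0.333333; launch V₁=3·100/150=2.000000
k=0 src: V=2.0000
k=1 load: inc=2.000000, refl=2.000000·0.333333=0.6667; V=0.000000+2.000000+0.666667=2.6667
k=2 src: inc=0.666667, refl=0.666667·-0.333333=-0.2222; V=2.000000+0.666667+-0.222222=2.4444
k=3 load: inc=-0.222222, refl=-0.222222·0.333333=-0.0741; V=2.666667+-0.222222+-0.074074=2.3704
k=4 src: inc=-0.074074, refl=-0.074074·-0.333333=0.0247; V=2.444444+-0.074074+0.024691=2.3951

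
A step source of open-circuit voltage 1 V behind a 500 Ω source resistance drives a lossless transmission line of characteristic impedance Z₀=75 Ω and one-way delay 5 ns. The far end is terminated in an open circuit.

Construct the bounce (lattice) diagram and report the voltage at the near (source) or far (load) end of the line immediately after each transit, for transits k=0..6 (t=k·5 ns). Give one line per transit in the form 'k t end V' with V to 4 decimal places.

0 0 source 0.1304
1 5 load 0.2609
2 10 source 0.3573
3 15 load 0.4537
4 20 source 0.5249
5 25 load 0.5962
6 30 source 0.6489

Γ_L=1.000000, Γ_S=0.739130; launch V₁=1·75/575=0.130435
k=0 src: V=0.1304
k=1 load: inc=0.130435, refl=0.130435·1.000000=0.1304; V=0.000000+0.130435+0.130435=0.2609
k=2 src: inc=0.130435, refl=0.130435·0.739130=0.0964; V=0.130435+0.130435+0.096408=0.3573
k=3 load: inc=0.096408, refl=0.096408·1.000000=0.0964; V=0.260870+0.096408+0.096408=0.4537
k=4 src: inc=0.096408, refl=0.096408·0.739130=0.0713; V=0.357278+0.096408+0.071258=0.5249
k=5 load: inc=0.071258, refl=0.071258·1.000000=0.0713; V=0.453686+0.071258+0.071258=0.5962
k=6 src: inc=0.071258, refl=0.071258·0.739130=0.0527; V=0.524945+0.071258+0.052669=0.6489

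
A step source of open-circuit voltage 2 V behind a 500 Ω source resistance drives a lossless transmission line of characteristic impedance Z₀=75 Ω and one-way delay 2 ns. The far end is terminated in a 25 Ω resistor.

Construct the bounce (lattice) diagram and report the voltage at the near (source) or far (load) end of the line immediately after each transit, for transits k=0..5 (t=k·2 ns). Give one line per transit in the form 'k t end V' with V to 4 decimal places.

Γ_L=-0.500000, Γ_S=0.739130; launch V₁=2·75/575=0.260870
k=0 src: V=0.2609
k=1 load: inc=0.260870, refl=0.260870·-0.500000=-0.1304; V=0.000000+0.260870+-0.130435=0.1304
k=2 src: inc=-0.130435, refl=-0.130435·0.739130=-0.0964; V=0.260870+-0.130435+-0.096408=0.0340
k=3 load: inc=-0.096408, refl=-0.096408·-0.500000=0.0482; V=0.130435+-0.096408+0.048204=0.0822
k=4 src: inc=0.048204, refl=0.048204·0.739130=0.0356; V=0.034026+0.048204+0.035629=0.1179
k=5 load: inc=0.035629, refl=0.035629·-0.500000=-0.0178; V=0.082231+0.035629+-0.017815=0.1000

0 0 source 0.2609
1 2 load 0.1304
2 4 source 0.0340
3 6 load 0.0822
4 8 source 0.1179
5 10 load 0.1000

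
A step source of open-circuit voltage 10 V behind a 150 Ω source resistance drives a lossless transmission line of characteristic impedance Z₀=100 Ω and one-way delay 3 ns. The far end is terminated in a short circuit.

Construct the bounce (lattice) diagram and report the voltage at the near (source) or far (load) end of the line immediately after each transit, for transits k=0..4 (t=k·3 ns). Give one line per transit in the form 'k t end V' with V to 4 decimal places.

0 0 source 4.0000
1 3 load 0.0000
2 6 source -0.8000
3 9 load 0.0000
4 12 source 0.1600

Γ_L=-1.000000, Γ_S=0.200000; launch V₁=10·100/250=4.000000
k=0 src: V=4.0000
k=1 load: inc=4.000000, refl=4.000000·-1.000000=-4.0000; V=0.000000+4.000000+-4.000000=0.0000
k=2 src: inc=-4.000000, refl=-4.000000·0.200000=-0.8000; V=4.000000+-4.000000+-0.800000=-0.8000
k=3 load: inc=-0.800000, refl=-0.800000·-1.000000=0.8000; V=0.000000+-0.800000+0.800000=0.0000
k=4 src: inc=0.800000, refl=0.800000·0.200000=0.1600; V=-0.800000+0.800000+0.160000=0.1600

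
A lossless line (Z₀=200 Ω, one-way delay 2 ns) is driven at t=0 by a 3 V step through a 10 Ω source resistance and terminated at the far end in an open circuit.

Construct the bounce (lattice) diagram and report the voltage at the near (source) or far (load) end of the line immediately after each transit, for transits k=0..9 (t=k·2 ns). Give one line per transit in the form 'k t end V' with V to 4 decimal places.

Γ_L=1.000000, Γ_S=-0.904762; launch V₁=3·200/210=2.857143
k=0 src: V=2.8571
k=1 load: inc=2.857143, refl=2.857143·1.000000=2.8571; V=0.000000+2.857143+2.857143=5.7143
k=2 src: inc=2.857143, refl=2.857143·-0.904762=-2.5850; V=2.857143+2.857143+-2.585034=3.1293
k=3 load: inc=-2.585034, refl=-2.585034·1.000000=-2.5850; V=5.714286+-2.585034+-2.585034=0.5442
k=4 src: inc=-2.585034, refl=-2.585034·-0.904762=2.3388; V=3.129252+-2.585034+2.338840=2.8831
k=5 load: inc=2.338840, refl=2.338840·1.000000=2.3388; V=0.544218+2.338840+2.338840=5.2219
k=6 src: inc=2.338840, refl=2.338840·-0.904762=-2.1161; V=2.883058+2.338840+-2.116094=3.1058
k=7 load: inc=-2.116094, refl=-2.116094·1.000000=-2.1161; V=5.221898+-2.116094+-2.116094=0.9897
k=8 src: inc=-2.116094, refl=-2.116094·-0.904762=1.9146; V=3.105805+-2.116094+1.914561=2.9043
k=9 load: inc=1.914561, refl=1.914561·1.000000=1.9146; V=0.989711+1.914561+1.914561=4.8188

0 0 source 2.8571
1 2 load 5.7143
2 4 source 3.1293
3 6 load 0.5442
4 8 source 2.8831
5 10 load 5.2219
6 12 source 3.1058
7 14 load 0.9897
8 16 source 2.9043
9 18 load 4.8188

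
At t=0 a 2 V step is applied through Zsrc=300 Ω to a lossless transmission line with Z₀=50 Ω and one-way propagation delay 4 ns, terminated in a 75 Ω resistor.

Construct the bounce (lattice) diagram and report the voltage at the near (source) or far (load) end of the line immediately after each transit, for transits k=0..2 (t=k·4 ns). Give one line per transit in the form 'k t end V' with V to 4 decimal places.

Γ_L=0.200000, Γ_S=0.714286; launch V₁=2·50/350=0.285714
k=0 src: V=0.2857
k=1 load: inc=0.285714, refl=0.285714·0.200000=0.0571; V=0.000000+0.285714+0.057143=0.3429
k=2 src: inc=0.057143, refl=0.057143·0.714286=0.0408; V=0.285714+0.057143+0.040816=0.3837

0 0 source 0.2857
1 4 load 0.3429
2 8 source 0.3837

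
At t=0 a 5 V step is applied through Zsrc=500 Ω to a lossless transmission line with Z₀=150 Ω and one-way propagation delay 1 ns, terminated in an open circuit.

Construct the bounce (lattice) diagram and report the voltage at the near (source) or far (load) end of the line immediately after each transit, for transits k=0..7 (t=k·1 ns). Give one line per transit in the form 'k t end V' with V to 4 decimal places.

0 0 source 1.1538
1 1 load 2.3077
2 2 source 2.9290
3 3 load 3.5503
4 4 source 3.8848
5 5 load 4.2194
6 6 source 4.3995
7 7 load 4.5797

Γ_L=1.000000, Γ_S=0.538462; launch V₁=5·150/650=1.153846
k=0 src: V=1.1538
k=1 load: inc=1.153846, refl=1.153846·1.000000=1.1538; V=0.000000+1.153846+1.153846=2.3077
k=2 src: inc=1.153846, refl=1.153846·0.538462=0.6213; V=1.153846+1.153846+0.621302=2.9290
k=3 load: inc=0.621302, refl=0.621302·1.000000=0.6213; V=2.307692+0.621302+0.621302=3.5503
k=4 src: inc=0.621302, refl=0.621302·0.538462=0.3345; V=2.928994+0.621302+0.334547=3.8848
k=5 load: inc=0.334547, refl=0.334547·1.000000=0.3345; V=3.550296+0.334547+0.334547=4.2194
k=6 src: inc=0.334547, refl=0.334547·0.538462=0.1801; V=3.884843+0.334547+0.180141=4.3995
k=7 load: inc=0.180141, refl=0.180141·1.000000=0.1801; V=4.219390+0.180141+0.180141=4.5797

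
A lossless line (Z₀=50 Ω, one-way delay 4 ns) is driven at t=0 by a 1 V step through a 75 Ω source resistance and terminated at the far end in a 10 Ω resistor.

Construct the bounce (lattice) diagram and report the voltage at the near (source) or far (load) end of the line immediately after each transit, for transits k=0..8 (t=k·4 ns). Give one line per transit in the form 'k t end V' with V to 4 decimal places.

0 0 source 0.4000
1 4 load 0.1333
2 8 source 0.0800
3 12 load 0.1156
4 16 source 0.1227
5 20 load 0.1179
6 24 source 0.1170
7 28 load 0.1176
8 32 source 0.1177

Γ_L=-0.666667, Γ_S=0.200000; launch V₁=1·50/125=0.400000
k=0 src: V=0.4000
k=1 load: inc=0.400000, refl=0.400000·-0.666667=-0.2667; V=0.000000+0.400000+-0.266667=0.1333
k=2 src: inc=-0.266667, refl=-0.266667·0.200000=-0.0533; V=0.400000+-0.266667+-0.053333=0.0800
k=3 load: inc=-0.053333, refl=-0.053333·-0.666667=0.0356; V=0.133333+-0.053333+0.035556=0.1156
k=4 src: inc=0.035556, refl=0.035556·0.200000=0.0071; V=0.080000+0.035556+0.007111=0.1227
k=5 load: inc=0.007111, refl=0.007111·-0.666667=-0.0047; V=0.115556+0.007111+-0.004741=0.1179
k=6 src: inc=-0.004741, refl=-0.004741·0.200000=-0.0009; V=0.122667+-0.004741+-0.000948=0.1170
k=7 load: inc=-0.000948, refl=-0.000948·-0.666667=0.0006; V=0.117926+-0.000948+0.000632=0.1176
k=8 src: inc=0.000632, refl=0.000632·0.200000=0.0001; V=0.116978+0.000632+0.000126=0.1177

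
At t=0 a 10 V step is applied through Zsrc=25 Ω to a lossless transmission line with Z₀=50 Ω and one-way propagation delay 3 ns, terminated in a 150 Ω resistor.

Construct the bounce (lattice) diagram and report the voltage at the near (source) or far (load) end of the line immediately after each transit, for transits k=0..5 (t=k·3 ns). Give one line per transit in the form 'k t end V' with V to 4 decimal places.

0 0 source 6.6667
1 3 load 10.0000
2 6 source 8.8889
3 9 load 8.3333
4 12 source 8.5185
5 15 load 8.6111

Γ_L=0.500000, Γ_S=-0.333333; launch V₁=10·50/75=6.666667
k=0 src: V=6.6667
k=1 load: inc=6.666667, refl=6.666667·0.500000=3.3333; V=0.000000+6.666667+3.333333=10.0000
k=2 src: inc=3.333333, refl=3.333333·-0.333333=-1.1111; V=6.666667+3.333333+-1.111111=8.8889
k=3 load: inc=-1.111111, refl=-1.111111·0.500000=-0.5556; V=10.000000+-1.111111+-0.555556=8.3333
k=4 src: inc=-0.555556, refl=-0.555556·-0.333333=0.1852; V=8.888889+-0.555556+0.185185=8.5185
k=5 load: inc=0.185185, refl=0.185185·0.500000=0.0926; V=8.333333+0.185185+0.092593=8.6111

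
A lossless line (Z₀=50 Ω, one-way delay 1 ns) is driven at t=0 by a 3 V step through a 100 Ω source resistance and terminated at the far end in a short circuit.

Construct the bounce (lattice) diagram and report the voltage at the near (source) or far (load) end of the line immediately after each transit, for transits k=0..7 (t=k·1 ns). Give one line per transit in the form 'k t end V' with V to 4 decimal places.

Γ_L=-1.000000, Γ_S=0.333333; launch V₁=3·50/150=1.000000
k=0 src: V=1.0000
k=1 load: inc=1.000000, refl=1.000000·-1.000000=-1.0000; V=0.000000+1.000000+-1.000000=0.0000
k=2 src: inc=-1.000000, refl=-1.000000·0.333333=-0.3333; V=1.000000+-1.000000+-0.333333=-0.3333
k=3 load: inc=-0.333333, refl=-0.333333·-1.000000=0.3333; V=0.000000+-0.333333+0.333333=0.0000
k=4 src: inc=0.333333, refl=0.333333·0.333333=0.1111; V=-0.333333+0.333333+0.111111=0.1111
k=5 load: inc=0.111111, refl=0.111111·-1.000000=-0.1111; V=0.000000+0.111111+-0.111111=0.0000
k=6 src: inc=-0.111111, refl=-0.111111·0.333333=-0.0370; V=0.111111+-0.111111+-0.037037=-0.0370
k=7 load: inc=-0.037037, refl=-0.037037·-1.000000=0.0370; V=0.000000+-0.037037+0.037037=0.0000

0 0 source 1.0000
1 1 load 0.0000
2 2 source -0.3333
3 3 load 0.0000
4 4 source 0.1111
5 5 load 0.0000
6 6 source -0.0370
7 7 load 0.0000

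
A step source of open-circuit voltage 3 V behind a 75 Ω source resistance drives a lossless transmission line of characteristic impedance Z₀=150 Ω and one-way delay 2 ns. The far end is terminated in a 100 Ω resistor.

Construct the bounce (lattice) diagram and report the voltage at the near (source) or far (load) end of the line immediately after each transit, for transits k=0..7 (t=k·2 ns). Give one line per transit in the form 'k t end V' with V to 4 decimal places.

Γ_L=-0.200000, Γ_S=-0.333333; launch V₁=3·150/225=2.000000
k=0 src: V=2.0000
k=1 load: inc=2.000000, refl=2.000000·-0.200000=-0.4000; V=0.000000+2.000000+-0.400000=1.6000
k=2 src: inc=-0.400000, refl=-0.400000·-0.333333=0.1333; V=2.000000+-0.400000+0.133333=1.7333
k=3 load: inc=0.133333, refl=0.133333·-0.200000=-0.0267; V=1.600000+0.133333+-0.026667=1.7067
k=4 src: inc=-0.026667, refl=-0.026667·-0.333333=0.0089; V=1.733333+-0.026667+0.008889=1.7156
k=5 load: inc=0.008889, refl=0.008889·-0.200000=-0.0018; V=1.706667+0.008889+-0.001778=1.7138
k=6 src: inc=-0.001778, refl=-0.001778·-0.333333=0.0006; V=1.715556+-0.001778+0.000593=1.7144
k=7 load: inc=0.000593, refl=0.000593·-0.200000=-0.0001; V=1.713778+0.000593+-0.000119=1.7143

0 0 source 2.0000
1 2 load 1.6000
2 4 source 1.7333
3 6 load 1.7067
4 8 source 1.7156
5 10 load 1.7138
6 12 source 1.7144
7 14 load 1.7143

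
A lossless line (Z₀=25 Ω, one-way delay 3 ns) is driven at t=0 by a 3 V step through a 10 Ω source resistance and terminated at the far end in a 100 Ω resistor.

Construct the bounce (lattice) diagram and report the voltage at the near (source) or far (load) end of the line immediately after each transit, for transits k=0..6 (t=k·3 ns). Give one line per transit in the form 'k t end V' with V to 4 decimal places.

0 0 source 2.1429
1 3 load 3.4286
2 6 source 2.8776
3 9 load 2.5469
4 12 source 2.6886
5 15 load 2.7736
6 18 source 2.7372

Γ_L=0.600000, Γ_S=-0.428571; launch V₁=3·25/35=2.142857
k=0 src: V=2.1429
k=1 load: inc=2.142857, refl=2.142857·0.600000=1.2857; V=0.000000+2.142857+1.285714=3.4286
k=2 src: inc=1.285714, refl=1.285714·-0.428571=-0.5510; V=2.142857+1.285714+-0.551020=2.8776
k=3 load: inc=-0.551020, refl=-0.551020·0.600000=-0.3306; V=3.428571+-0.551020+-0.330612=2.5469
k=4 src: inc=-0.330612, refl=-0.330612·-0.428571=0.1417; V=2.877551+-0.330612+0.141691=2.6886
k=5 load: inc=0.141691, refl=0.141691·0.600000=0.0850; V=2.546939+0.141691+0.085015=2.7736
k=6 src: inc=0.085015, refl=0.085015·-0.428571=-0.0364; V=2.688630+0.085015+-0.036435=2.7372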